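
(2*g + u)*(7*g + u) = 14*g^2 + 9*g*u + u^2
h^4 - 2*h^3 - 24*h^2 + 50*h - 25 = (h - 5)*(h - 1)^2*(h + 5)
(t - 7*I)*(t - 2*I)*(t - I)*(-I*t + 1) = -I*t^4 - 9*t^3 + 13*I*t^2 - 9*t + 14*I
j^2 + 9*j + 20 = (j + 4)*(j + 5)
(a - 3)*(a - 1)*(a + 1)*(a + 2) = a^4 - a^3 - 7*a^2 + a + 6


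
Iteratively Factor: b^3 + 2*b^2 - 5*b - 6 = (b + 3)*(b^2 - b - 2) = (b + 1)*(b + 3)*(b - 2)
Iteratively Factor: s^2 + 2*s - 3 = (s - 1)*(s + 3)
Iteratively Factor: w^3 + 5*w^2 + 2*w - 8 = (w + 2)*(w^2 + 3*w - 4) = (w - 1)*(w + 2)*(w + 4)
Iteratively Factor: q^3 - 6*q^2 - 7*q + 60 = (q + 3)*(q^2 - 9*q + 20) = (q - 4)*(q + 3)*(q - 5)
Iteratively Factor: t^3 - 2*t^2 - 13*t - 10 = (t + 2)*(t^2 - 4*t - 5) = (t + 1)*(t + 2)*(t - 5)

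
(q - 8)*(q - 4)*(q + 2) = q^3 - 10*q^2 + 8*q + 64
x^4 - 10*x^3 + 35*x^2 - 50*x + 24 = (x - 4)*(x - 3)*(x - 2)*(x - 1)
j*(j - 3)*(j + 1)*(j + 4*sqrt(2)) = j^4 - 2*j^3 + 4*sqrt(2)*j^3 - 8*sqrt(2)*j^2 - 3*j^2 - 12*sqrt(2)*j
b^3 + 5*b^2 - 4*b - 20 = (b - 2)*(b + 2)*(b + 5)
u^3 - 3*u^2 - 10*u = u*(u - 5)*(u + 2)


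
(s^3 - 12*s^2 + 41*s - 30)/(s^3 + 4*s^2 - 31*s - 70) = (s^2 - 7*s + 6)/(s^2 + 9*s + 14)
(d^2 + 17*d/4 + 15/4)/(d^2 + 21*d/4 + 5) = (d + 3)/(d + 4)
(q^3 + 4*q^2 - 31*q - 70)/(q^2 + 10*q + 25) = (q^3 + 4*q^2 - 31*q - 70)/(q^2 + 10*q + 25)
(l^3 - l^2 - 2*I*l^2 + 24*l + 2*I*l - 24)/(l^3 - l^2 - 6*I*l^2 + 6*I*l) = (l + 4*I)/l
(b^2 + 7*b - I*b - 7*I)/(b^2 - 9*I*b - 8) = (b + 7)/(b - 8*I)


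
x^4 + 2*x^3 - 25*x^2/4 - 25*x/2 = x*(x - 5/2)*(x + 2)*(x + 5/2)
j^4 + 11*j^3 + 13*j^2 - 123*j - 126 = (j - 3)*(j + 1)*(j + 6)*(j + 7)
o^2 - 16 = (o - 4)*(o + 4)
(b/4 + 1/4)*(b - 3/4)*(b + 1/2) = b^3/4 + 3*b^2/16 - 5*b/32 - 3/32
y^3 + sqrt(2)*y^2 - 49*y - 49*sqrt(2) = (y - 7)*(y + 7)*(y + sqrt(2))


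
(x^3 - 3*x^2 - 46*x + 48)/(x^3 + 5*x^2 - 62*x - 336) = (x - 1)/(x + 7)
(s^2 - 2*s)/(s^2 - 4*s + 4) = s/(s - 2)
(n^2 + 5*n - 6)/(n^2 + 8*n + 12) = (n - 1)/(n + 2)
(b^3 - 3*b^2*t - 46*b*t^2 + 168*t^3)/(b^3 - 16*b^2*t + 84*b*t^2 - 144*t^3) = (-b - 7*t)/(-b + 6*t)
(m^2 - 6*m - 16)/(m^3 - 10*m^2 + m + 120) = (m + 2)/(m^2 - 2*m - 15)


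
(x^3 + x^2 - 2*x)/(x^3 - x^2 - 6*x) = (x - 1)/(x - 3)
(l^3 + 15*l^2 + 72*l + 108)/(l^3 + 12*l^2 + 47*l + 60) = (l^2 + 12*l + 36)/(l^2 + 9*l + 20)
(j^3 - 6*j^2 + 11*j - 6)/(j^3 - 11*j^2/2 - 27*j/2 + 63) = 2*(j^2 - 3*j + 2)/(2*j^2 - 5*j - 42)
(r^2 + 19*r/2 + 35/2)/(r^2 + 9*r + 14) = (r + 5/2)/(r + 2)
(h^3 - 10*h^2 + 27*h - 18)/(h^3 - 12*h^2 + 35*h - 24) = (h - 6)/(h - 8)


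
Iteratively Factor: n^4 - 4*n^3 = (n)*(n^3 - 4*n^2) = n*(n - 4)*(n^2) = n^2*(n - 4)*(n)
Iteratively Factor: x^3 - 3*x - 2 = (x + 1)*(x^2 - x - 2) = (x + 1)^2*(x - 2)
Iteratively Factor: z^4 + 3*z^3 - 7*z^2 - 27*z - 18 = (z + 3)*(z^3 - 7*z - 6) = (z + 2)*(z + 3)*(z^2 - 2*z - 3) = (z + 1)*(z + 2)*(z + 3)*(z - 3)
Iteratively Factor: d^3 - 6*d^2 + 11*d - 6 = (d - 3)*(d^2 - 3*d + 2) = (d - 3)*(d - 1)*(d - 2)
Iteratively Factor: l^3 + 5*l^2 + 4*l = (l + 1)*(l^2 + 4*l) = (l + 1)*(l + 4)*(l)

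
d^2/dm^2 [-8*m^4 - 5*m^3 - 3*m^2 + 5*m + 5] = -96*m^2 - 30*m - 6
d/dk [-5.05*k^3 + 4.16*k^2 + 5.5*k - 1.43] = -15.15*k^2 + 8.32*k + 5.5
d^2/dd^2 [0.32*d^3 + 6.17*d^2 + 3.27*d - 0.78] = 1.92*d + 12.34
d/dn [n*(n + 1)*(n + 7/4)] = 3*n^2 + 11*n/2 + 7/4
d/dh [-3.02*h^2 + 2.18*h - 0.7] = 2.18 - 6.04*h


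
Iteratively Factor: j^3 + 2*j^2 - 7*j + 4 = (j - 1)*(j^2 + 3*j - 4) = (j - 1)*(j + 4)*(j - 1)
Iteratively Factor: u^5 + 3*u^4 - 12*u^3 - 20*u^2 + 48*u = (u + 4)*(u^4 - u^3 - 8*u^2 + 12*u) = (u + 3)*(u + 4)*(u^3 - 4*u^2 + 4*u) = (u - 2)*(u + 3)*(u + 4)*(u^2 - 2*u) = u*(u - 2)*(u + 3)*(u + 4)*(u - 2)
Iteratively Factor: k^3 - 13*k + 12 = (k - 1)*(k^2 + k - 12) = (k - 3)*(k - 1)*(k + 4)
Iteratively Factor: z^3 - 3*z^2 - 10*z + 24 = (z - 2)*(z^2 - z - 12) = (z - 2)*(z + 3)*(z - 4)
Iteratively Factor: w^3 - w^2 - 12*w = (w - 4)*(w^2 + 3*w) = w*(w - 4)*(w + 3)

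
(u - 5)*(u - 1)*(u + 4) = u^3 - 2*u^2 - 19*u + 20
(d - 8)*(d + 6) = d^2 - 2*d - 48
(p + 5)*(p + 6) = p^2 + 11*p + 30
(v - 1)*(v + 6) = v^2 + 5*v - 6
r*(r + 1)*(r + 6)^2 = r^4 + 13*r^3 + 48*r^2 + 36*r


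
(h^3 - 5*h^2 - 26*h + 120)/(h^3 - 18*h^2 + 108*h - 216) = (h^2 + h - 20)/(h^2 - 12*h + 36)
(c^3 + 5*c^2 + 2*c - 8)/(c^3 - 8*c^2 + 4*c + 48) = (c^2 + 3*c - 4)/(c^2 - 10*c + 24)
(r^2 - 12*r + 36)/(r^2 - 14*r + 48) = (r - 6)/(r - 8)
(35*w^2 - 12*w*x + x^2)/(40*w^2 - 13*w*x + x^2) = (-7*w + x)/(-8*w + x)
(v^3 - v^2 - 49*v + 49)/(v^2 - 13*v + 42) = (v^2 + 6*v - 7)/(v - 6)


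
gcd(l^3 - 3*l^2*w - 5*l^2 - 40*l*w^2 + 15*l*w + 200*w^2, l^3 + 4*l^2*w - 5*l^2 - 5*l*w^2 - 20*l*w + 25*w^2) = l^2 + 5*l*w - 5*l - 25*w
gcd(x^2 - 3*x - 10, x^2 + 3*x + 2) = x + 2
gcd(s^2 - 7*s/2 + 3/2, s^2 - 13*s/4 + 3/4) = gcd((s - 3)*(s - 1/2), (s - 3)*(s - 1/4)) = s - 3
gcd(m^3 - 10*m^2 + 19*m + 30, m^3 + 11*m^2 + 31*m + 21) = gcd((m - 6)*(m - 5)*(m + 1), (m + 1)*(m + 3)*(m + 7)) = m + 1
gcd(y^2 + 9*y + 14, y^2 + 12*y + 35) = y + 7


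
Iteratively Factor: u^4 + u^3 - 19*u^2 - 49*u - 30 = (u - 5)*(u^3 + 6*u^2 + 11*u + 6) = (u - 5)*(u + 3)*(u^2 + 3*u + 2) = (u - 5)*(u + 1)*(u + 3)*(u + 2)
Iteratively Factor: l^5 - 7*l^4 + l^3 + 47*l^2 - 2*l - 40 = (l - 1)*(l^4 - 6*l^3 - 5*l^2 + 42*l + 40) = (l - 1)*(l + 1)*(l^3 - 7*l^2 + 2*l + 40) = (l - 5)*(l - 1)*(l + 1)*(l^2 - 2*l - 8) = (l - 5)*(l - 4)*(l - 1)*(l + 1)*(l + 2)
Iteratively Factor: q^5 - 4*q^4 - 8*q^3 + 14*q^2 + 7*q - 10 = (q - 5)*(q^4 + q^3 - 3*q^2 - q + 2) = (q - 5)*(q - 1)*(q^3 + 2*q^2 - q - 2) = (q - 5)*(q - 1)*(q + 1)*(q^2 + q - 2) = (q - 5)*(q - 1)*(q + 1)*(q + 2)*(q - 1)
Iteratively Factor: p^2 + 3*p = (p)*(p + 3)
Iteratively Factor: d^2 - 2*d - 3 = (d - 3)*(d + 1)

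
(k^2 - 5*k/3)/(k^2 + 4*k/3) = (3*k - 5)/(3*k + 4)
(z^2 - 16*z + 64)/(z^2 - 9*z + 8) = (z - 8)/(z - 1)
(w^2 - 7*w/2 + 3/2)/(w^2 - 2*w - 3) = (w - 1/2)/(w + 1)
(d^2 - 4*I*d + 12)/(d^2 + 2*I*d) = (d - 6*I)/d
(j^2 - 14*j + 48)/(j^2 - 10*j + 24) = (j - 8)/(j - 4)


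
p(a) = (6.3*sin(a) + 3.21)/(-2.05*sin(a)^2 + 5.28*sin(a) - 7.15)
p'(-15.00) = 0.38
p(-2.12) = 0.16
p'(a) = (4.1*sin(a)*cos(a) - 5.28*cos(a))*(6.3*sin(a) + 3.21)/(-2.05*sin(a)^2 + 5.28*sin(a) - 7.15)^2 + 6.3*cos(a)/(-2.05*sin(a)^2 + 5.28*sin(a) - 7.15)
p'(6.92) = -1.78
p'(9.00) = 1.75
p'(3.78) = 0.43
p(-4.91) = -2.38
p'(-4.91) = -0.46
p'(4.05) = 0.25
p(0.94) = -1.96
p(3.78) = 0.05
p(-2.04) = 0.18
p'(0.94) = -1.42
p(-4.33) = -2.25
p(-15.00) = 0.08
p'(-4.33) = 0.89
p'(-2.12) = 0.19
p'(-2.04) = 0.16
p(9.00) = -1.09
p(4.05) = 0.14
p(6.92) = -1.47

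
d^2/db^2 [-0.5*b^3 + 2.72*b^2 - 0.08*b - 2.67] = 5.44 - 3.0*b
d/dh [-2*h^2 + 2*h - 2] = 2 - 4*h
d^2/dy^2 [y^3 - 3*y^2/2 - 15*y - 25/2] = 6*y - 3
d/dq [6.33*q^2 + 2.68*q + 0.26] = 12.66*q + 2.68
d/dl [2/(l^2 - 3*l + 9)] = 2*(3 - 2*l)/(l^2 - 3*l + 9)^2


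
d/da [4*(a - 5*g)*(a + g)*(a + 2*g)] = 12*a^2 - 16*a*g - 52*g^2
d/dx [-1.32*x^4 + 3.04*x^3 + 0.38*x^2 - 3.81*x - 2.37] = -5.28*x^3 + 9.12*x^2 + 0.76*x - 3.81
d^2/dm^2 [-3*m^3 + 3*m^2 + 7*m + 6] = 6 - 18*m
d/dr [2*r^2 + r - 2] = 4*r + 1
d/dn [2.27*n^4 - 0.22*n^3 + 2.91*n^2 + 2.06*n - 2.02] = 9.08*n^3 - 0.66*n^2 + 5.82*n + 2.06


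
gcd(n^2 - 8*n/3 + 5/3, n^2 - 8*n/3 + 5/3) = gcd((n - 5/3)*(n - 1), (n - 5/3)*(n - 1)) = n^2 - 8*n/3 + 5/3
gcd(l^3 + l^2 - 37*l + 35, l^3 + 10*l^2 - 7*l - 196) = l + 7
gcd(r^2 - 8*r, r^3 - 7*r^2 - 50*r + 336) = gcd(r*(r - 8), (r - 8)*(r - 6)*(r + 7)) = r - 8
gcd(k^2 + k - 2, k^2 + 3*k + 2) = k + 2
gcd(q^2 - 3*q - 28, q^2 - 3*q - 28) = q^2 - 3*q - 28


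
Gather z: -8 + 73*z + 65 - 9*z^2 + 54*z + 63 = -9*z^2 + 127*z + 120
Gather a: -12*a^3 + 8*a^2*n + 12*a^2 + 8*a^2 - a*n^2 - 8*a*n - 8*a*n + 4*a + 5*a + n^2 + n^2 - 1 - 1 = -12*a^3 + a^2*(8*n + 20) + a*(-n^2 - 16*n + 9) + 2*n^2 - 2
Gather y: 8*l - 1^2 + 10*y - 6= 8*l + 10*y - 7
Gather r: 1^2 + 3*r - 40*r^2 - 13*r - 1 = -40*r^2 - 10*r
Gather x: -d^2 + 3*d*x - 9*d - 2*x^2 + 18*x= -d^2 - 9*d - 2*x^2 + x*(3*d + 18)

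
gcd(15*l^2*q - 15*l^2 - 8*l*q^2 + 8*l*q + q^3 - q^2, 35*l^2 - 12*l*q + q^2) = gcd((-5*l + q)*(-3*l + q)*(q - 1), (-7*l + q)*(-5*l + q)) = -5*l + q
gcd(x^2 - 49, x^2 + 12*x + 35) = x + 7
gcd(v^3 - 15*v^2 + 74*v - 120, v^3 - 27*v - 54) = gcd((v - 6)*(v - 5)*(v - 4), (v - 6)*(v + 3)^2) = v - 6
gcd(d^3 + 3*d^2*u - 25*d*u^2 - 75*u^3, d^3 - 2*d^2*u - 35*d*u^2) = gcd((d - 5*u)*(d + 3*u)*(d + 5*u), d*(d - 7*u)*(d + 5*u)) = d + 5*u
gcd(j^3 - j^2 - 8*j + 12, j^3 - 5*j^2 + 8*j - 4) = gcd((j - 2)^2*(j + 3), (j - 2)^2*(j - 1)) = j^2 - 4*j + 4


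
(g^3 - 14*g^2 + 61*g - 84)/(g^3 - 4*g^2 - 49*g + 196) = (g - 3)/(g + 7)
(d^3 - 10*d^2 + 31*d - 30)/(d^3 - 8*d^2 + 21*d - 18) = (d - 5)/(d - 3)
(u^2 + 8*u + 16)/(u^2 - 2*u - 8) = (u^2 + 8*u + 16)/(u^2 - 2*u - 8)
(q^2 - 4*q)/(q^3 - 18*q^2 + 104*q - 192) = q/(q^2 - 14*q + 48)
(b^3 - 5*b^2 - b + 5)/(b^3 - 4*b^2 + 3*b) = (b^2 - 4*b - 5)/(b*(b - 3))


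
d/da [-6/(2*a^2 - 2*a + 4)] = 3*(2*a - 1)/(a^2 - a + 2)^2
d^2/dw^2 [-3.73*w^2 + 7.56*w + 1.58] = -7.46000000000000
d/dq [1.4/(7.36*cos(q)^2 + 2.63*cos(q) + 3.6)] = (20.608*cos(q) + 3.682)*sin(q)/(7.36*cos(q)^2 + 2.63*cos(q) + 3.6)^2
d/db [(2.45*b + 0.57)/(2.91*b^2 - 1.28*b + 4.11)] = (-7.1295*b^2 - 3.3174*b + 10.7991)/(8.4681*b^4 - 7.4496*b^3 + 25.5586*b^2 - 10.5216*b + 16.8921)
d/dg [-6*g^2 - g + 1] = -12*g - 1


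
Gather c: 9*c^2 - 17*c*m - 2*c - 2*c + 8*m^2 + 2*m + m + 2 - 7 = 9*c^2 + c*(-17*m - 4) + 8*m^2 + 3*m - 5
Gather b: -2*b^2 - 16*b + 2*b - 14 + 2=-2*b^2 - 14*b - 12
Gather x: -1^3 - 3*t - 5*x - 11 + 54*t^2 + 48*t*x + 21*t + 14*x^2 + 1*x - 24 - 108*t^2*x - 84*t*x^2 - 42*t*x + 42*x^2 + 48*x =54*t^2 + 18*t + x^2*(56 - 84*t) + x*(-108*t^2 + 6*t + 44) - 36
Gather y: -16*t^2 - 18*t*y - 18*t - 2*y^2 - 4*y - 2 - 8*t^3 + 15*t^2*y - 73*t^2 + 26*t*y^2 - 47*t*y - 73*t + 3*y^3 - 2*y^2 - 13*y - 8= -8*t^3 - 89*t^2 - 91*t + 3*y^3 + y^2*(26*t - 4) + y*(15*t^2 - 65*t - 17) - 10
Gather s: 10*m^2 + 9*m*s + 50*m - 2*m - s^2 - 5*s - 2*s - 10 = 10*m^2 + 48*m - s^2 + s*(9*m - 7) - 10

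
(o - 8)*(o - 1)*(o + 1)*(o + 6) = o^4 - 2*o^3 - 49*o^2 + 2*o + 48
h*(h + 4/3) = h^2 + 4*h/3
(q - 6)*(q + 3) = q^2 - 3*q - 18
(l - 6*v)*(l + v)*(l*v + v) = l^3*v - 5*l^2*v^2 + l^2*v - 6*l*v^3 - 5*l*v^2 - 6*v^3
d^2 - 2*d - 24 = (d - 6)*(d + 4)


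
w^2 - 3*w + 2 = (w - 2)*(w - 1)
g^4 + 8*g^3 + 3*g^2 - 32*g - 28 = (g - 2)*(g + 1)*(g + 2)*(g + 7)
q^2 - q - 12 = (q - 4)*(q + 3)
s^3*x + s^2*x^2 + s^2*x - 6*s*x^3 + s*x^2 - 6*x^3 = (s - 2*x)*(s + 3*x)*(s*x + x)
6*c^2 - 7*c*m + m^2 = (-6*c + m)*(-c + m)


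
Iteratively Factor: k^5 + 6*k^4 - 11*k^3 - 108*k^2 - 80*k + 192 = (k + 4)*(k^4 + 2*k^3 - 19*k^2 - 32*k + 48) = (k + 3)*(k + 4)*(k^3 - k^2 - 16*k + 16) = (k + 3)*(k + 4)^2*(k^2 - 5*k + 4) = (k - 1)*(k + 3)*(k + 4)^2*(k - 4)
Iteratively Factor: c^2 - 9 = (c + 3)*(c - 3)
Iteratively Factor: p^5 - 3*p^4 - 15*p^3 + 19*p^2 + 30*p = (p + 3)*(p^4 - 6*p^3 + 3*p^2 + 10*p) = (p - 2)*(p + 3)*(p^3 - 4*p^2 - 5*p) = p*(p - 2)*(p + 3)*(p^2 - 4*p - 5) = p*(p - 5)*(p - 2)*(p + 3)*(p + 1)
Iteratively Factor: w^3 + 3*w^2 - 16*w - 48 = (w - 4)*(w^2 + 7*w + 12) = (w - 4)*(w + 4)*(w + 3)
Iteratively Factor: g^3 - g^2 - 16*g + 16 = (g + 4)*(g^2 - 5*g + 4) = (g - 4)*(g + 4)*(g - 1)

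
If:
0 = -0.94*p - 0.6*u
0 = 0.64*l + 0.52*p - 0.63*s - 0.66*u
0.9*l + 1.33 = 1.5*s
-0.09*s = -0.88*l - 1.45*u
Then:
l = 0.74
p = 0.23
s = 1.33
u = -0.37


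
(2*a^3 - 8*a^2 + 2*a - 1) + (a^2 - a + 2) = 2*a^3 - 7*a^2 + a + 1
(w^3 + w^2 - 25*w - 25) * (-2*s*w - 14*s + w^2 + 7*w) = -2*s*w^4 - 16*s*w^3 + 36*s*w^2 + 400*s*w + 350*s + w^5 + 8*w^4 - 18*w^3 - 200*w^2 - 175*w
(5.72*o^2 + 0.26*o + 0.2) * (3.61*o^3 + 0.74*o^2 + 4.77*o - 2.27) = 20.6492*o^5 + 5.1714*o^4 + 28.1988*o^3 - 11.5962*o^2 + 0.3638*o - 0.454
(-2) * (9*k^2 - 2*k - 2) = -18*k^2 + 4*k + 4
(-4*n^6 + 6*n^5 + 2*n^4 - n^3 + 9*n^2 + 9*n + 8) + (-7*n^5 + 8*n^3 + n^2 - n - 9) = -4*n^6 - n^5 + 2*n^4 + 7*n^3 + 10*n^2 + 8*n - 1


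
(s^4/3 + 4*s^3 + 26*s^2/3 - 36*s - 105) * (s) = s^5/3 + 4*s^4 + 26*s^3/3 - 36*s^2 - 105*s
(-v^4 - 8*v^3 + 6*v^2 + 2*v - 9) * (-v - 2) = v^5 + 10*v^4 + 10*v^3 - 14*v^2 + 5*v + 18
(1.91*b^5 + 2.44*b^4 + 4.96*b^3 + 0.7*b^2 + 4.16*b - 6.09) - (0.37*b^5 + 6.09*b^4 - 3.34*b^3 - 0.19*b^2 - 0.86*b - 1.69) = 1.54*b^5 - 3.65*b^4 + 8.3*b^3 + 0.89*b^2 + 5.02*b - 4.4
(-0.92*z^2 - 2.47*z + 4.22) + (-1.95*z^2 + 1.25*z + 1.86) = -2.87*z^2 - 1.22*z + 6.08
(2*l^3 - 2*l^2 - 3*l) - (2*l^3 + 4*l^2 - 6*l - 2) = -6*l^2 + 3*l + 2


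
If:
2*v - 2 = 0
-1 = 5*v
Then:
No Solution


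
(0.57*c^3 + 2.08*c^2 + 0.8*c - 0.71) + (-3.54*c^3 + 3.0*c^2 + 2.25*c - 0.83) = -2.97*c^3 + 5.08*c^2 + 3.05*c - 1.54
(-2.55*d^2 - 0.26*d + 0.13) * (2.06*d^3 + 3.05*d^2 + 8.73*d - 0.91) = -5.253*d^5 - 8.3131*d^4 - 22.7867*d^3 + 0.4472*d^2 + 1.3715*d - 0.1183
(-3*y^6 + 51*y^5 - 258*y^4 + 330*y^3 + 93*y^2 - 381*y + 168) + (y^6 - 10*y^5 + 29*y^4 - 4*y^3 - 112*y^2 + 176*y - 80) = -2*y^6 + 41*y^5 - 229*y^4 + 326*y^3 - 19*y^2 - 205*y + 88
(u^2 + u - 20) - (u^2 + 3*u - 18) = -2*u - 2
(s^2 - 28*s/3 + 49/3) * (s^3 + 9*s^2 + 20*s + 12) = s^5 - s^4/3 - 143*s^3/3 - 83*s^2/3 + 644*s/3 + 196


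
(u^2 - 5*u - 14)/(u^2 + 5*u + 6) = (u - 7)/(u + 3)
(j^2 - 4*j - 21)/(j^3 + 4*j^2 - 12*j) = (j^2 - 4*j - 21)/(j*(j^2 + 4*j - 12))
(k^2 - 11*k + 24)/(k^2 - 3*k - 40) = (k - 3)/(k + 5)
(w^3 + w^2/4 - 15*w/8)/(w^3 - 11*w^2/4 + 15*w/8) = (2*w + 3)/(2*w - 3)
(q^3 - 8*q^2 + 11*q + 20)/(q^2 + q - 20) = (q^2 - 4*q - 5)/(q + 5)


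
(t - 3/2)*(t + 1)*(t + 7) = t^3 + 13*t^2/2 - 5*t - 21/2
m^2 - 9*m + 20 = (m - 5)*(m - 4)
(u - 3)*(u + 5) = u^2 + 2*u - 15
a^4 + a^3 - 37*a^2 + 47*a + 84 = (a - 4)*(a - 3)*(a + 1)*(a + 7)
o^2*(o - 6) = o^3 - 6*o^2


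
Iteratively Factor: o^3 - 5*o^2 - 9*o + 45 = (o - 5)*(o^2 - 9) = (o - 5)*(o + 3)*(o - 3)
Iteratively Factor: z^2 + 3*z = (z + 3)*(z)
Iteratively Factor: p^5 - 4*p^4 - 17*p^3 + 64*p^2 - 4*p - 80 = (p - 2)*(p^4 - 2*p^3 - 21*p^2 + 22*p + 40) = (p - 5)*(p - 2)*(p^3 + 3*p^2 - 6*p - 8) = (p - 5)*(p - 2)*(p + 1)*(p^2 + 2*p - 8) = (p - 5)*(p - 2)*(p + 1)*(p + 4)*(p - 2)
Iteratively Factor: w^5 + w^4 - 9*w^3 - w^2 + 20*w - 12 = (w - 1)*(w^4 + 2*w^3 - 7*w^2 - 8*w + 12) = (w - 1)^2*(w^3 + 3*w^2 - 4*w - 12) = (w - 1)^2*(w + 2)*(w^2 + w - 6) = (w - 1)^2*(w + 2)*(w + 3)*(w - 2)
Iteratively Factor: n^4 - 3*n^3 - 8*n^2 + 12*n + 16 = (n + 1)*(n^3 - 4*n^2 - 4*n + 16) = (n - 2)*(n + 1)*(n^2 - 2*n - 8) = (n - 2)*(n + 1)*(n + 2)*(n - 4)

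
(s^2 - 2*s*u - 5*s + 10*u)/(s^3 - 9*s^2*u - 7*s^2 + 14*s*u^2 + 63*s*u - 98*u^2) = (s - 5)/(s^2 - 7*s*u - 7*s + 49*u)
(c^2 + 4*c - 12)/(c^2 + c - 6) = (c + 6)/(c + 3)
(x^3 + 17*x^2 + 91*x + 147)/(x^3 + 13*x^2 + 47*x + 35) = (x^2 + 10*x + 21)/(x^2 + 6*x + 5)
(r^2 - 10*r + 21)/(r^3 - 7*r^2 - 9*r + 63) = 1/(r + 3)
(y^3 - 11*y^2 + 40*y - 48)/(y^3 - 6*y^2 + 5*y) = (y^3 - 11*y^2 + 40*y - 48)/(y*(y^2 - 6*y + 5))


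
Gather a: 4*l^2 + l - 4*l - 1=4*l^2 - 3*l - 1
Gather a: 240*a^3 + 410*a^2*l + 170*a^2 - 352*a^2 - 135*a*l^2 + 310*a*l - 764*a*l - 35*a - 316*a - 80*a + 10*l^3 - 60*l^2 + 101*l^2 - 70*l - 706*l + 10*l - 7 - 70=240*a^3 + a^2*(410*l - 182) + a*(-135*l^2 - 454*l - 431) + 10*l^3 + 41*l^2 - 766*l - 77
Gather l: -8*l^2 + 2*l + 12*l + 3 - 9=-8*l^2 + 14*l - 6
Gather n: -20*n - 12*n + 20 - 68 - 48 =-32*n - 96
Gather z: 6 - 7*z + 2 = 8 - 7*z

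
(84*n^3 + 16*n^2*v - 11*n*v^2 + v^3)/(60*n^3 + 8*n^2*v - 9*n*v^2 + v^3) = (-7*n + v)/(-5*n + v)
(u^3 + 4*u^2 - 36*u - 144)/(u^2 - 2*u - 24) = u + 6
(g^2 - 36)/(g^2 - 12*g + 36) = (g + 6)/(g - 6)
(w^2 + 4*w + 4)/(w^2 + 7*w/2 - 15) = 2*(w^2 + 4*w + 4)/(2*w^2 + 7*w - 30)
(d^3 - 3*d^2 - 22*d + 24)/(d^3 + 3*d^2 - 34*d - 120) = (d - 1)/(d + 5)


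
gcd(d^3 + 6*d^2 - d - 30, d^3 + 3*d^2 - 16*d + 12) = d - 2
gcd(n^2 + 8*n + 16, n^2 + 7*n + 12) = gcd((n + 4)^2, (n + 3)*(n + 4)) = n + 4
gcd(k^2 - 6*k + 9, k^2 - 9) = k - 3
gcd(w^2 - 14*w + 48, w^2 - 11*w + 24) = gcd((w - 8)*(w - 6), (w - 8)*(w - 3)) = w - 8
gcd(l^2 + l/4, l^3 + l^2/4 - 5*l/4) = l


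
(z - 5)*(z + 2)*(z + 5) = z^3 + 2*z^2 - 25*z - 50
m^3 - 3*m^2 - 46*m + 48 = (m - 8)*(m - 1)*(m + 6)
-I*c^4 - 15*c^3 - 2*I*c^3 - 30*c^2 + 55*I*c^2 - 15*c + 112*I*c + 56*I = (c + 1)*(c - 8*I)*(c - 7*I)*(-I*c - I)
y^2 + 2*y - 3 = (y - 1)*(y + 3)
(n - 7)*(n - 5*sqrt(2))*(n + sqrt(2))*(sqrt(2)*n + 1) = sqrt(2)*n^4 - 7*sqrt(2)*n^3 - 7*n^3 - 14*sqrt(2)*n^2 + 49*n^2 - 10*n + 98*sqrt(2)*n + 70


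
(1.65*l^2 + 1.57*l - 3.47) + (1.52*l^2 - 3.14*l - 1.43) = 3.17*l^2 - 1.57*l - 4.9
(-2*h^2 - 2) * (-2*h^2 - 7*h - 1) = 4*h^4 + 14*h^3 + 6*h^2 + 14*h + 2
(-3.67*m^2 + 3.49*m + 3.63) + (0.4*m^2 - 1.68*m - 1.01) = -3.27*m^2 + 1.81*m + 2.62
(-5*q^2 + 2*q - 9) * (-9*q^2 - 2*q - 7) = 45*q^4 - 8*q^3 + 112*q^2 + 4*q + 63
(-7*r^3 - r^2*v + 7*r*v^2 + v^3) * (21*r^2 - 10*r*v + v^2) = -147*r^5 + 49*r^4*v + 150*r^3*v^2 - 50*r^2*v^3 - 3*r*v^4 + v^5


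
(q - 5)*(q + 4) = q^2 - q - 20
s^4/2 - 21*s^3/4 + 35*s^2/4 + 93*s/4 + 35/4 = (s/2 + 1/2)*(s - 7)*(s - 5)*(s + 1/2)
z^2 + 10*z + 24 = (z + 4)*(z + 6)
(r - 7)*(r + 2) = r^2 - 5*r - 14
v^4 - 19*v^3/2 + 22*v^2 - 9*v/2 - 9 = (v - 6)*(v - 3)*(v - 1)*(v + 1/2)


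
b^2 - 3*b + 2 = (b - 2)*(b - 1)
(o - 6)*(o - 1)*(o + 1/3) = o^3 - 20*o^2/3 + 11*o/3 + 2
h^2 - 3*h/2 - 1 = (h - 2)*(h + 1/2)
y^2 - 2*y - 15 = (y - 5)*(y + 3)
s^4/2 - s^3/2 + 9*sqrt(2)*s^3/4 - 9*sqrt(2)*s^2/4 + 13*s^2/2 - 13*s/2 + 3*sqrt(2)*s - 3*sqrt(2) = (s/2 + sqrt(2))*(s - 1)*(s + sqrt(2))*(s + 3*sqrt(2)/2)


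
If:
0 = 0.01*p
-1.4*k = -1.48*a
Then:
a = 0.945945945945946*k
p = 0.00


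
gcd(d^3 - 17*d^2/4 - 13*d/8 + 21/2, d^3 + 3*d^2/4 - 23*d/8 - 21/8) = d^2 - d/4 - 21/8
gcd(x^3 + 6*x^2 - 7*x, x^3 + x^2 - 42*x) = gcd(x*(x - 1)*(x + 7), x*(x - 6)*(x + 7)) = x^2 + 7*x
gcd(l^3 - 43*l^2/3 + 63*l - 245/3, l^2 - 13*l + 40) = l - 5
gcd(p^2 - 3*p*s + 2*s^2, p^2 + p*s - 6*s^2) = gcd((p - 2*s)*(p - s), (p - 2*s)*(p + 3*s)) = p - 2*s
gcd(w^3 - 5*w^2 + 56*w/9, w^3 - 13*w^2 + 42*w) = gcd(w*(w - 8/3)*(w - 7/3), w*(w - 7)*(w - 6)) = w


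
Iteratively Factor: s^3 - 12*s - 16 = (s + 2)*(s^2 - 2*s - 8) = (s + 2)^2*(s - 4)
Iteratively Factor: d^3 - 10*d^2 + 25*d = (d - 5)*(d^2 - 5*d) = d*(d - 5)*(d - 5)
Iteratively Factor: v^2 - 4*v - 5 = (v + 1)*(v - 5)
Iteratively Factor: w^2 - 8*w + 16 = (w - 4)*(w - 4)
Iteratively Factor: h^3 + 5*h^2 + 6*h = (h)*(h^2 + 5*h + 6) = h*(h + 2)*(h + 3)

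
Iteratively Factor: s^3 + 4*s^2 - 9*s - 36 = (s + 3)*(s^2 + s - 12) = (s + 3)*(s + 4)*(s - 3)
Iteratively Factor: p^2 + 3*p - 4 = (p + 4)*(p - 1)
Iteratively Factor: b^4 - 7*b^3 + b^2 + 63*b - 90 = (b + 3)*(b^3 - 10*b^2 + 31*b - 30) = (b - 3)*(b + 3)*(b^2 - 7*b + 10) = (b - 3)*(b - 2)*(b + 3)*(b - 5)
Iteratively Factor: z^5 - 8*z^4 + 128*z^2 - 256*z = (z - 4)*(z^4 - 4*z^3 - 16*z^2 + 64*z) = (z - 4)^2*(z^3 - 16*z) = (z - 4)^3*(z^2 + 4*z) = z*(z - 4)^3*(z + 4)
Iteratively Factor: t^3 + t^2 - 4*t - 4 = (t + 2)*(t^2 - t - 2) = (t - 2)*(t + 2)*(t + 1)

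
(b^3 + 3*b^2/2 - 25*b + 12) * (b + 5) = b^4 + 13*b^3/2 - 35*b^2/2 - 113*b + 60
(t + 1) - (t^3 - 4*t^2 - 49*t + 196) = -t^3 + 4*t^2 + 50*t - 195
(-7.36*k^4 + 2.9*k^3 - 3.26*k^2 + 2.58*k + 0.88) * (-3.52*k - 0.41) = 25.9072*k^5 - 7.1904*k^4 + 10.2862*k^3 - 7.745*k^2 - 4.1554*k - 0.3608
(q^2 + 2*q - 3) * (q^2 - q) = q^4 + q^3 - 5*q^2 + 3*q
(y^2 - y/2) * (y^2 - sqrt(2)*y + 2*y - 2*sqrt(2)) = y^4 - sqrt(2)*y^3 + 3*y^3/2 - 3*sqrt(2)*y^2/2 - y^2 + sqrt(2)*y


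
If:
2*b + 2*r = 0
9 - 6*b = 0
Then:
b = 3/2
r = -3/2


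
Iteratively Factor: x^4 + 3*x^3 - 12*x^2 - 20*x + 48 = (x - 2)*(x^3 + 5*x^2 - 2*x - 24) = (x - 2)^2*(x^2 + 7*x + 12) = (x - 2)^2*(x + 4)*(x + 3)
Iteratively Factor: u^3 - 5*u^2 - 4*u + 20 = (u + 2)*(u^2 - 7*u + 10) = (u - 2)*(u + 2)*(u - 5)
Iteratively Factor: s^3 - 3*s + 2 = (s + 2)*(s^2 - 2*s + 1) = (s - 1)*(s + 2)*(s - 1)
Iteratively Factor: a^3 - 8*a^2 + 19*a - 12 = (a - 1)*(a^2 - 7*a + 12) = (a - 3)*(a - 1)*(a - 4)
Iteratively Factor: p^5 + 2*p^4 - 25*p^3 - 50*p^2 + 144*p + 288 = (p + 2)*(p^4 - 25*p^2 + 144) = (p - 4)*(p + 2)*(p^3 + 4*p^2 - 9*p - 36) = (p - 4)*(p - 3)*(p + 2)*(p^2 + 7*p + 12) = (p - 4)*(p - 3)*(p + 2)*(p + 4)*(p + 3)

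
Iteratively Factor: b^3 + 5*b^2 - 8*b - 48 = (b + 4)*(b^2 + b - 12) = (b - 3)*(b + 4)*(b + 4)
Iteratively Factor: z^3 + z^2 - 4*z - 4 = (z + 2)*(z^2 - z - 2) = (z + 1)*(z + 2)*(z - 2)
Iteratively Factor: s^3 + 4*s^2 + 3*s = (s)*(s^2 + 4*s + 3) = s*(s + 1)*(s + 3)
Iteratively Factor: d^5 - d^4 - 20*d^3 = (d - 5)*(d^4 + 4*d^3) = (d - 5)*(d + 4)*(d^3) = d*(d - 5)*(d + 4)*(d^2) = d^2*(d - 5)*(d + 4)*(d)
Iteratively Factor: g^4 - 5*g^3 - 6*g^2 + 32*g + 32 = (g - 4)*(g^3 - g^2 - 10*g - 8) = (g - 4)*(g + 2)*(g^2 - 3*g - 4) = (g - 4)*(g + 1)*(g + 2)*(g - 4)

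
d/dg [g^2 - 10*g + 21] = 2*g - 10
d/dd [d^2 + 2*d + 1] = 2*d + 2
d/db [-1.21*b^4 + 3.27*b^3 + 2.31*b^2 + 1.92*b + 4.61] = -4.84*b^3 + 9.81*b^2 + 4.62*b + 1.92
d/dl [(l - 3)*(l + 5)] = 2*l + 2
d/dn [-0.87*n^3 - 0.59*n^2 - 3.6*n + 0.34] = -2.61*n^2 - 1.18*n - 3.6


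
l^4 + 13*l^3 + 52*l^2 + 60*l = l*(l + 2)*(l + 5)*(l + 6)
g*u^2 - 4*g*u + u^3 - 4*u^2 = u*(g + u)*(u - 4)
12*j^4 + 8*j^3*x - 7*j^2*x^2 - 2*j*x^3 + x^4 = (-3*j + x)*(-2*j + x)*(j + x)*(2*j + x)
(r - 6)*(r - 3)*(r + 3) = r^3 - 6*r^2 - 9*r + 54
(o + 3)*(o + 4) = o^2 + 7*o + 12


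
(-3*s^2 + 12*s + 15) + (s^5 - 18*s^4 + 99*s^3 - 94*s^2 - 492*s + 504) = s^5 - 18*s^4 + 99*s^3 - 97*s^2 - 480*s + 519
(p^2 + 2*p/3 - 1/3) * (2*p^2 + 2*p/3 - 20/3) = 2*p^4 + 2*p^3 - 62*p^2/9 - 14*p/3 + 20/9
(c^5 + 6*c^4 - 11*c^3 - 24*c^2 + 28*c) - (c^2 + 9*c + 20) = c^5 + 6*c^4 - 11*c^3 - 25*c^2 + 19*c - 20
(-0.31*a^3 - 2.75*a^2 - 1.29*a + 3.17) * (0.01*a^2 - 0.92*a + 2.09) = -0.0031*a^5 + 0.2577*a^4 + 1.8692*a^3 - 4.529*a^2 - 5.6125*a + 6.6253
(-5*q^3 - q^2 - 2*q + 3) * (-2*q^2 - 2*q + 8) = 10*q^5 + 12*q^4 - 34*q^3 - 10*q^2 - 22*q + 24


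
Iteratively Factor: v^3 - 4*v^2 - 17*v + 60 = (v - 3)*(v^2 - v - 20) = (v - 5)*(v - 3)*(v + 4)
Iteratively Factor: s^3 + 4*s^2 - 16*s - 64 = (s + 4)*(s^2 - 16) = (s + 4)^2*(s - 4)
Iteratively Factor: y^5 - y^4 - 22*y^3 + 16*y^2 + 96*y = (y - 3)*(y^4 + 2*y^3 - 16*y^2 - 32*y) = y*(y - 3)*(y^3 + 2*y^2 - 16*y - 32) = y*(y - 3)*(y + 4)*(y^2 - 2*y - 8) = y*(y - 4)*(y - 3)*(y + 4)*(y + 2)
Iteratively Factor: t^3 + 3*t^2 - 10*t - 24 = (t - 3)*(t^2 + 6*t + 8) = (t - 3)*(t + 2)*(t + 4)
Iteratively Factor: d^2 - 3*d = (d - 3)*(d)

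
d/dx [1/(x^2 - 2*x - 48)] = 2*(1 - x)/(-x^2 + 2*x + 48)^2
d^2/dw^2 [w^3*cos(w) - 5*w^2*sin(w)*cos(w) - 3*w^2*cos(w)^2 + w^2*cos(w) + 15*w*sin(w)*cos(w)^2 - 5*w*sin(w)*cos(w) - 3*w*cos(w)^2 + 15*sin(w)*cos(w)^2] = -w^3*cos(w) - 6*w^2*sin(w) + 10*w^2*sin(2*w) - w^2*cos(w) + 6*w^2*cos(2*w) - 31*w*sin(w)/4 + 22*w*sin(2*w) - 135*w*sin(3*w)/4 + 6*w*cos(w) - 14*w*cos(2*w) - 15*sin(w)/4 + sin(2*w) - 135*sin(3*w)/4 + 19*cos(w)/2 - 13*cos(2*w) + 45*cos(3*w)/2 - 3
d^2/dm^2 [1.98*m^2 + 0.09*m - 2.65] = 3.96000000000000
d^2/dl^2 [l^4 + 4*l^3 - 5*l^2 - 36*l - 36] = 12*l^2 + 24*l - 10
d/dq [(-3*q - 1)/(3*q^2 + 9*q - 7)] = 3*(3*q^2 + 2*q + 10)/(9*q^4 + 54*q^3 + 39*q^2 - 126*q + 49)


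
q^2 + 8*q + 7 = (q + 1)*(q + 7)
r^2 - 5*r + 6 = (r - 3)*(r - 2)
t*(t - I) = t^2 - I*t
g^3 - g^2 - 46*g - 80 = (g - 8)*(g + 2)*(g + 5)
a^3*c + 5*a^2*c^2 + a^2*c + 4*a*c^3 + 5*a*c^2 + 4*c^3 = (a + c)*(a + 4*c)*(a*c + c)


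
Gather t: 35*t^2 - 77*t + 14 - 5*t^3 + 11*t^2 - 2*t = -5*t^3 + 46*t^2 - 79*t + 14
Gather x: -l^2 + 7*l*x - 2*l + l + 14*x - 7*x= -l^2 - l + x*(7*l + 7)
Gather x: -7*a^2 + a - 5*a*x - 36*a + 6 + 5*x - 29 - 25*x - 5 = -7*a^2 - 35*a + x*(-5*a - 20) - 28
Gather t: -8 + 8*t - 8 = 8*t - 16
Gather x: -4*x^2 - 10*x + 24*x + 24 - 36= -4*x^2 + 14*x - 12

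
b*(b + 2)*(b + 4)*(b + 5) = b^4 + 11*b^3 + 38*b^2 + 40*b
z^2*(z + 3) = z^3 + 3*z^2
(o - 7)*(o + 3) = o^2 - 4*o - 21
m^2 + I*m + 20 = (m - 4*I)*(m + 5*I)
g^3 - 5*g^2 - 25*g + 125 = (g - 5)^2*(g + 5)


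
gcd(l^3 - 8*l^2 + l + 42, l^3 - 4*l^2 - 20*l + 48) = 1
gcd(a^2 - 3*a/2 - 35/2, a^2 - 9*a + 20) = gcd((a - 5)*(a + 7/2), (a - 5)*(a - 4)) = a - 5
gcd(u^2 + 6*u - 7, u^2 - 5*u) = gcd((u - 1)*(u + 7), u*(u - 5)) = 1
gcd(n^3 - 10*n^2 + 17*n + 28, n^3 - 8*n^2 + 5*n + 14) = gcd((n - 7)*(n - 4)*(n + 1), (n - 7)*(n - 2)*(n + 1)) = n^2 - 6*n - 7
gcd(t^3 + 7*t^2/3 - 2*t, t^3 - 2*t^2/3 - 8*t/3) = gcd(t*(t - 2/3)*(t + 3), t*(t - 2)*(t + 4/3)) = t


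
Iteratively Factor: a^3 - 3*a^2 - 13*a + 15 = (a + 3)*(a^2 - 6*a + 5) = (a - 5)*(a + 3)*(a - 1)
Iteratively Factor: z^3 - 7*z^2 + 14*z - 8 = (z - 2)*(z^2 - 5*z + 4) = (z - 2)*(z - 1)*(z - 4)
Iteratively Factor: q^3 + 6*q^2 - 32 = (q - 2)*(q^2 + 8*q + 16) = (q - 2)*(q + 4)*(q + 4)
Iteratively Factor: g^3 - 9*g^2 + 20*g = (g)*(g^2 - 9*g + 20) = g*(g - 4)*(g - 5)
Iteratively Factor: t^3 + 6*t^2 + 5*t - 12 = (t - 1)*(t^2 + 7*t + 12) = (t - 1)*(t + 4)*(t + 3)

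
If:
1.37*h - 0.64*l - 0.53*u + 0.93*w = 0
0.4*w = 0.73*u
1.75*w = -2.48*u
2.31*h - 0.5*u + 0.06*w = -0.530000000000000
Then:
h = -0.23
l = -0.49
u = 0.00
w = 0.00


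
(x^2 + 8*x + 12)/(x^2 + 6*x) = (x + 2)/x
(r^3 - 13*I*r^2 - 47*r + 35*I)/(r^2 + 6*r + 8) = (r^3 - 13*I*r^2 - 47*r + 35*I)/(r^2 + 6*r + 8)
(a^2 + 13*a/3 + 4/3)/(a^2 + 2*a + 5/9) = 3*(a + 4)/(3*a + 5)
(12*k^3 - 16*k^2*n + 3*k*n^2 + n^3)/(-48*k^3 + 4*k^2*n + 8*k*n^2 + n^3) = (-k + n)/(4*k + n)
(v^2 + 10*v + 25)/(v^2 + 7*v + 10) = (v + 5)/(v + 2)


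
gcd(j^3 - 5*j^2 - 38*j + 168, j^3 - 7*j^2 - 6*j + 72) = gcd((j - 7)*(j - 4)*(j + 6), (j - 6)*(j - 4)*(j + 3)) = j - 4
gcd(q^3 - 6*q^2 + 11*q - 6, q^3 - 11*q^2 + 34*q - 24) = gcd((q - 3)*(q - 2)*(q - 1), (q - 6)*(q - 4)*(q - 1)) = q - 1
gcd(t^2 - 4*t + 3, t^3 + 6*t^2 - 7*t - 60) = t - 3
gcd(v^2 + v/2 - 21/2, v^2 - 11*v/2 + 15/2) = v - 3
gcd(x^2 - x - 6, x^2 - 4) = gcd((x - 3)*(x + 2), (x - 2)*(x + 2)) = x + 2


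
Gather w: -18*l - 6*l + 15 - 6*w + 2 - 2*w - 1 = -24*l - 8*w + 16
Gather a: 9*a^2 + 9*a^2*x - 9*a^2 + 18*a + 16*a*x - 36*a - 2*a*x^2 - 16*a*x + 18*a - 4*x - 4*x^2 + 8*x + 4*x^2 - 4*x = 9*a^2*x - 2*a*x^2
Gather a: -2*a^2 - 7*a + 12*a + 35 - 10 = -2*a^2 + 5*a + 25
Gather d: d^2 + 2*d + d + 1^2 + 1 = d^2 + 3*d + 2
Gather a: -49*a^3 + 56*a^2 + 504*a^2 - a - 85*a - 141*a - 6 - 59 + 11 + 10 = -49*a^3 + 560*a^2 - 227*a - 44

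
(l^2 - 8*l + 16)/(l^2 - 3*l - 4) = (l - 4)/(l + 1)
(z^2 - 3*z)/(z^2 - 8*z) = (z - 3)/(z - 8)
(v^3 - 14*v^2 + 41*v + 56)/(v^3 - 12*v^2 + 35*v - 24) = (v^2 - 6*v - 7)/(v^2 - 4*v + 3)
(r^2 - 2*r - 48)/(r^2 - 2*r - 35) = (-r^2 + 2*r + 48)/(-r^2 + 2*r + 35)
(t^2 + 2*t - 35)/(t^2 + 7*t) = (t - 5)/t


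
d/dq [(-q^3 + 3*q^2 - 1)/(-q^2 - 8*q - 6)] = (q^4 + 16*q^3 - 6*q^2 - 38*q - 8)/(q^4 + 16*q^3 + 76*q^2 + 96*q + 36)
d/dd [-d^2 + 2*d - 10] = 2 - 2*d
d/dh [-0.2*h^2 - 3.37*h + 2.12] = -0.4*h - 3.37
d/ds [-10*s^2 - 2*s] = -20*s - 2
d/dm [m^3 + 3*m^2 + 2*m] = 3*m^2 + 6*m + 2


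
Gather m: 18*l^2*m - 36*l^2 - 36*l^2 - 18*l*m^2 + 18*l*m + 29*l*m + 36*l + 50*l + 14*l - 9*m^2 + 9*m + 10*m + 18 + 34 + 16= -72*l^2 + 100*l + m^2*(-18*l - 9) + m*(18*l^2 + 47*l + 19) + 68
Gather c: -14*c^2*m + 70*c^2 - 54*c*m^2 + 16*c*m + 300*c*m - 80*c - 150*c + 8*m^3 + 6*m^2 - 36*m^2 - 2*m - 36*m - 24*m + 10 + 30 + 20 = c^2*(70 - 14*m) + c*(-54*m^2 + 316*m - 230) + 8*m^3 - 30*m^2 - 62*m + 60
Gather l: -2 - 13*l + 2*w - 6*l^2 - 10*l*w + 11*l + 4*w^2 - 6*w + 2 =-6*l^2 + l*(-10*w - 2) + 4*w^2 - 4*w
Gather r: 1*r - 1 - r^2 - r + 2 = 1 - r^2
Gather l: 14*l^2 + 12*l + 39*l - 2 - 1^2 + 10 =14*l^2 + 51*l + 7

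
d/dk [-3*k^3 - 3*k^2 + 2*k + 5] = -9*k^2 - 6*k + 2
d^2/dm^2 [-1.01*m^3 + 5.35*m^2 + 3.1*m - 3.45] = 10.7 - 6.06*m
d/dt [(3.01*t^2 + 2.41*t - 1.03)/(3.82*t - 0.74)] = (11.4982*t^2 - 4.4548*t + 2.1512)/(14.5924*t^2 - 5.6536*t + 0.5476)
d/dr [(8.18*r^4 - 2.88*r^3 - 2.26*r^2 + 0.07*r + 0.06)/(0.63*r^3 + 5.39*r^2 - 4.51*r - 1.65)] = (5.1534*r^6 + 88.1804*r^5 - 124.7748*r^4 - 28.0986*r^3 + 23.9579*r^2 + 6.8112*r + 0.1551)/(0.3969*r^6 + 6.7914*r^5 + 23.3695*r^4 - 50.6968*r^3 + 2.5531*r^2 + 14.883*r + 2.7225)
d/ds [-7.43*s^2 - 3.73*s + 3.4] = -14.86*s - 3.73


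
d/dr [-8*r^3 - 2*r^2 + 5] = 4*r*(-6*r - 1)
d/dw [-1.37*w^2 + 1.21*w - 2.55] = 1.21 - 2.74*w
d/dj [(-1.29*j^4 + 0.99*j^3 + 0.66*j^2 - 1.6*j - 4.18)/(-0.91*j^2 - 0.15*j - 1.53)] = (2.3478*j^5 - 0.3204*j^4 + 7.5978*j^3 - 6.0991*j^2 - 9.6272*j + 1.821)/(0.8281*j^4 + 0.273*j^3 + 2.8071*j^2 + 0.459*j + 2.3409)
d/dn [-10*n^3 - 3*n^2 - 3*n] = -30*n^2 - 6*n - 3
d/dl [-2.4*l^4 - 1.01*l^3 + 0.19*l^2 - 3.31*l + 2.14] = -9.6*l^3 - 3.03*l^2 + 0.38*l - 3.31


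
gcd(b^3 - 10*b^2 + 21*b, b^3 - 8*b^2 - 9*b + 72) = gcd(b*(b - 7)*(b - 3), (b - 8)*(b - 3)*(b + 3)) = b - 3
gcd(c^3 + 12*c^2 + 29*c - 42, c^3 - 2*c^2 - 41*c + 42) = c^2 + 5*c - 6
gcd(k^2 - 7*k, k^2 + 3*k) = k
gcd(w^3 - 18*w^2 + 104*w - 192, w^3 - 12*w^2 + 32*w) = w^2 - 12*w + 32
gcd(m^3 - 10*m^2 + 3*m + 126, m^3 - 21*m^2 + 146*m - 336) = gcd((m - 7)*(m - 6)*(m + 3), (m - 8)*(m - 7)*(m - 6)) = m^2 - 13*m + 42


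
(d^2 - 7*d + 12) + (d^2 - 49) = 2*d^2 - 7*d - 37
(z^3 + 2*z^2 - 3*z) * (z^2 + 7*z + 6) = z^5 + 9*z^4 + 17*z^3 - 9*z^2 - 18*z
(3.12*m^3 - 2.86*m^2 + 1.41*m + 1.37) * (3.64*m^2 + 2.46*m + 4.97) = 11.3568*m^5 - 2.7352*m^4 + 13.6032*m^3 - 5.7588*m^2 + 10.3779*m + 6.8089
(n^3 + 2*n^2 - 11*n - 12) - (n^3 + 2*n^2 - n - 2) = -10*n - 10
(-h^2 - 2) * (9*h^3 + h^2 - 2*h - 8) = -9*h^5 - h^4 - 16*h^3 + 6*h^2 + 4*h + 16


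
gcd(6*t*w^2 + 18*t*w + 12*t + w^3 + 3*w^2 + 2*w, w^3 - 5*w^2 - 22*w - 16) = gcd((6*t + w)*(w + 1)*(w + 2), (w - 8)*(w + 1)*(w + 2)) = w^2 + 3*w + 2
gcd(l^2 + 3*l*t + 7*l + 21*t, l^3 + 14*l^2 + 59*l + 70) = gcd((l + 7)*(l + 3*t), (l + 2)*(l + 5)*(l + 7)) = l + 7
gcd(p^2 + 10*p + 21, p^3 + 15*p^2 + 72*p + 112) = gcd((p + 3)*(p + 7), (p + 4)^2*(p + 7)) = p + 7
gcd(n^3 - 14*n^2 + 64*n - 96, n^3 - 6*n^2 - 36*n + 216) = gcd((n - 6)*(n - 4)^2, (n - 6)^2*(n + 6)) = n - 6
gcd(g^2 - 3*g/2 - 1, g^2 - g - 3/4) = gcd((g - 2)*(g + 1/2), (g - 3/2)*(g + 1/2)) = g + 1/2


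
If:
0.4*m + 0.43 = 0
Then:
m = -1.08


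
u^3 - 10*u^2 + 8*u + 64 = (u - 8)*(u - 4)*(u + 2)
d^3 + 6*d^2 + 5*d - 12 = (d - 1)*(d + 3)*(d + 4)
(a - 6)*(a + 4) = a^2 - 2*a - 24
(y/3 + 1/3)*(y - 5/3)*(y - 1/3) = y^3/3 - y^2/3 - 13*y/27 + 5/27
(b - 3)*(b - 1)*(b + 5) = b^3 + b^2 - 17*b + 15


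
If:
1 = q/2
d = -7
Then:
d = -7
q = 2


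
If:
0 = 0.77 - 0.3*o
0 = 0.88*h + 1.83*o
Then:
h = -5.34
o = 2.57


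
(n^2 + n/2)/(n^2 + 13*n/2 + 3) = n/(n + 6)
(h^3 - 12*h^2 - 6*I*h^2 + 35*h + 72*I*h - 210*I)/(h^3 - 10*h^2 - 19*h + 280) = (h^2 - h*(5 + 6*I) + 30*I)/(h^2 - 3*h - 40)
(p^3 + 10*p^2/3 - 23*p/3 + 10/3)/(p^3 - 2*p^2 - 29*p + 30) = (p - 2/3)/(p - 6)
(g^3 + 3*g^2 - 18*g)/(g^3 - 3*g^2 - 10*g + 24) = g*(g^2 + 3*g - 18)/(g^3 - 3*g^2 - 10*g + 24)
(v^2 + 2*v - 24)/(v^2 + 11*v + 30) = (v - 4)/(v + 5)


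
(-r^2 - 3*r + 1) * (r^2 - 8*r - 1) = -r^4 + 5*r^3 + 26*r^2 - 5*r - 1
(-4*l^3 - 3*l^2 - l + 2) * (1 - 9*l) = 36*l^4 + 23*l^3 + 6*l^2 - 19*l + 2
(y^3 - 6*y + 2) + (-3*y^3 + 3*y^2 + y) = -2*y^3 + 3*y^2 - 5*y + 2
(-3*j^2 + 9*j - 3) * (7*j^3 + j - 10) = -21*j^5 + 63*j^4 - 24*j^3 + 39*j^2 - 93*j + 30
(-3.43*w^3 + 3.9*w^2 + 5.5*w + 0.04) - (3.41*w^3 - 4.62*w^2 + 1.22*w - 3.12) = -6.84*w^3 + 8.52*w^2 + 4.28*w + 3.16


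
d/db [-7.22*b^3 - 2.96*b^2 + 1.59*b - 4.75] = -21.66*b^2 - 5.92*b + 1.59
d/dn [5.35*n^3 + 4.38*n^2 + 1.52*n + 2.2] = 16.05*n^2 + 8.76*n + 1.52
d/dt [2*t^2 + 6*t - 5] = 4*t + 6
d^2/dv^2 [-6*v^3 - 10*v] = -36*v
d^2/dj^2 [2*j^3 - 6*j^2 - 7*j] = 12*j - 12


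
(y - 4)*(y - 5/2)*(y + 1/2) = y^3 - 6*y^2 + 27*y/4 + 5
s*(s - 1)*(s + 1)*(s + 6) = s^4 + 6*s^3 - s^2 - 6*s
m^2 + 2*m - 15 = (m - 3)*(m + 5)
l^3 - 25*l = l*(l - 5)*(l + 5)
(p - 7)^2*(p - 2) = p^3 - 16*p^2 + 77*p - 98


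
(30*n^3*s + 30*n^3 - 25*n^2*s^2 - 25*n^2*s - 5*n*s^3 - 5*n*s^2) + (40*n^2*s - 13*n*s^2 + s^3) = 30*n^3*s + 30*n^3 - 25*n^2*s^2 + 15*n^2*s - 5*n*s^3 - 18*n*s^2 + s^3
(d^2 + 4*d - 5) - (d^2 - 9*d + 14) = 13*d - 19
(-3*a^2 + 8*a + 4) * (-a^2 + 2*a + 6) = 3*a^4 - 14*a^3 - 6*a^2 + 56*a + 24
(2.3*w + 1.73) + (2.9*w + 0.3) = 5.2*w + 2.03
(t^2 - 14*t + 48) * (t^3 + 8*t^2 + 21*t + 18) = t^5 - 6*t^4 - 43*t^3 + 108*t^2 + 756*t + 864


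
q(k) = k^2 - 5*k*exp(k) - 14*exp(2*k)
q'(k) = -5*k*exp(k) + 2*k - 28*exp(2*k) - 5*exp(k)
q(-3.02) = 9.82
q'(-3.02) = -5.61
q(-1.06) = 1.28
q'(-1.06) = -5.38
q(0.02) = -14.67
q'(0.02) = -34.31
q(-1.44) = 2.99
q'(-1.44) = -3.93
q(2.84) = -4336.27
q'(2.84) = -8525.53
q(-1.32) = 2.51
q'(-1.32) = -4.21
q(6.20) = -3414459.43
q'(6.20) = -6816171.86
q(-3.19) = 10.81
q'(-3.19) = -5.98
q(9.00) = -919604125.70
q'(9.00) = -1838884272.04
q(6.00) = -2290633.94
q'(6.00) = -4571242.17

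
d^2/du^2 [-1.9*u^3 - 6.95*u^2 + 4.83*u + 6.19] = -11.4*u - 13.9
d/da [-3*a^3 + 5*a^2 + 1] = a*(10 - 9*a)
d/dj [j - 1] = 1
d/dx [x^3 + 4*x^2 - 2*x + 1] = 3*x^2 + 8*x - 2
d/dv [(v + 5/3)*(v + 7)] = 2*v + 26/3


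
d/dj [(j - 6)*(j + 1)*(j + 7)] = 3*j^2 + 4*j - 41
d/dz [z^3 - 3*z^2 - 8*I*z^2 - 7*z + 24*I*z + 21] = 3*z^2 - 6*z - 16*I*z - 7 + 24*I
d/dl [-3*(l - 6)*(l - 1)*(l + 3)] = -9*l^2 + 24*l + 45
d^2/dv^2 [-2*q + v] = 0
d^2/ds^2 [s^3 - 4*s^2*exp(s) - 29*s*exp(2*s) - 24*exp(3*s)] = -4*s^2*exp(s) - 116*s*exp(2*s) - 16*s*exp(s) + 6*s - 216*exp(3*s) - 116*exp(2*s) - 8*exp(s)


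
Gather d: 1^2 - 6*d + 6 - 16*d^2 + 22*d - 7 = -16*d^2 + 16*d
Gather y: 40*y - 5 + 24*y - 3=64*y - 8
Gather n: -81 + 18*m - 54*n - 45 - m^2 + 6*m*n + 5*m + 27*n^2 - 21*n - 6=-m^2 + 23*m + 27*n^2 + n*(6*m - 75) - 132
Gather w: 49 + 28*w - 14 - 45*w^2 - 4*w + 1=-45*w^2 + 24*w + 36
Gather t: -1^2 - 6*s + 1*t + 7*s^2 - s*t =7*s^2 - 6*s + t*(1 - s) - 1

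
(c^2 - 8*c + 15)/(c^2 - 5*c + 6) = (c - 5)/(c - 2)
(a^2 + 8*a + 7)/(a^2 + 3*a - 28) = (a + 1)/(a - 4)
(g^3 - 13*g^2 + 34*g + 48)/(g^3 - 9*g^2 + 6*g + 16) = (g - 6)/(g - 2)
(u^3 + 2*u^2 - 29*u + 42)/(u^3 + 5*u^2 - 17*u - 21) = (u - 2)/(u + 1)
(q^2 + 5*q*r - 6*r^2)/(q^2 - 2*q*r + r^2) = (q + 6*r)/(q - r)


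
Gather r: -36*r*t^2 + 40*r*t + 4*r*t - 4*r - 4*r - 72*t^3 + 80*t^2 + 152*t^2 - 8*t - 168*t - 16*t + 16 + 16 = r*(-36*t^2 + 44*t - 8) - 72*t^3 + 232*t^2 - 192*t + 32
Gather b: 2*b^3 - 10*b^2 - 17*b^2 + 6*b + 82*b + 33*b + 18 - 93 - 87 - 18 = 2*b^3 - 27*b^2 + 121*b - 180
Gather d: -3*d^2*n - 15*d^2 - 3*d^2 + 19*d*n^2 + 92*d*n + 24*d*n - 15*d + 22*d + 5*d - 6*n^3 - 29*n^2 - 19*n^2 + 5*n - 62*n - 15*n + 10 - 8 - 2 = d^2*(-3*n - 18) + d*(19*n^2 + 116*n + 12) - 6*n^3 - 48*n^2 - 72*n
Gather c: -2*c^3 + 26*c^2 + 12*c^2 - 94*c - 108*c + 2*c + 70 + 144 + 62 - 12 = -2*c^3 + 38*c^2 - 200*c + 264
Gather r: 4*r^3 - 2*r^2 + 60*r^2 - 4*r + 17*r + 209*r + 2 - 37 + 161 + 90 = 4*r^3 + 58*r^2 + 222*r + 216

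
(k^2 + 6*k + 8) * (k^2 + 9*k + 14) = k^4 + 15*k^3 + 76*k^2 + 156*k + 112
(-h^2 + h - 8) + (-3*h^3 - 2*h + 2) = -3*h^3 - h^2 - h - 6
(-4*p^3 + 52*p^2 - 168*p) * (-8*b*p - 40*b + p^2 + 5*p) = 32*b*p^4 - 256*b*p^3 - 736*b*p^2 + 6720*b*p - 4*p^5 + 32*p^4 + 92*p^3 - 840*p^2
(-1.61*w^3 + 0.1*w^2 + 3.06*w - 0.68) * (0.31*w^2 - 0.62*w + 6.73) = -0.4991*w^5 + 1.0292*w^4 - 9.9487*w^3 - 1.435*w^2 + 21.0154*w - 4.5764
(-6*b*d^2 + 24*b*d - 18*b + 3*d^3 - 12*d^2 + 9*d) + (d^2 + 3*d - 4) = -6*b*d^2 + 24*b*d - 18*b + 3*d^3 - 11*d^2 + 12*d - 4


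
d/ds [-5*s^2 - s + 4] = -10*s - 1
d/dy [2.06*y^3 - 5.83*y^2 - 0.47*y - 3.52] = 6.18*y^2 - 11.66*y - 0.47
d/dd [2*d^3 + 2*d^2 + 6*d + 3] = 6*d^2 + 4*d + 6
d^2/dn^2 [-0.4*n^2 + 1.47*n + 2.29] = -0.800000000000000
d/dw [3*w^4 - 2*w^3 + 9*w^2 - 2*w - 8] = 12*w^3 - 6*w^2 + 18*w - 2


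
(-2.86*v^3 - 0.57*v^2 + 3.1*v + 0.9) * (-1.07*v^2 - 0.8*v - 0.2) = 3.0602*v^5 + 2.8979*v^4 - 2.289*v^3 - 3.329*v^2 - 1.34*v - 0.18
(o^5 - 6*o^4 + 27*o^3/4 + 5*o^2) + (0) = o^5 - 6*o^4 + 27*o^3/4 + 5*o^2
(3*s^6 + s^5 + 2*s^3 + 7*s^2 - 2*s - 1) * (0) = 0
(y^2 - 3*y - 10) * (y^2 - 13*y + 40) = y^4 - 16*y^3 + 69*y^2 + 10*y - 400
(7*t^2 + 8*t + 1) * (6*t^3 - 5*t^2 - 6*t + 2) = 42*t^5 + 13*t^4 - 76*t^3 - 39*t^2 + 10*t + 2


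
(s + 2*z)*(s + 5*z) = s^2 + 7*s*z + 10*z^2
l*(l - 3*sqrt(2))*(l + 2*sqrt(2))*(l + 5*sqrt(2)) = l^4 + 4*sqrt(2)*l^3 - 22*l^2 - 60*sqrt(2)*l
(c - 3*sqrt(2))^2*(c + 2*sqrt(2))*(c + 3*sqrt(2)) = c^4 - sqrt(2)*c^3 - 30*c^2 + 18*sqrt(2)*c + 216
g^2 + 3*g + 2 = (g + 1)*(g + 2)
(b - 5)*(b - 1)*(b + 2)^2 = b^4 - 2*b^3 - 15*b^2 - 4*b + 20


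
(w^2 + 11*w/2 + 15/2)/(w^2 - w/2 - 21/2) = (2*w + 5)/(2*w - 7)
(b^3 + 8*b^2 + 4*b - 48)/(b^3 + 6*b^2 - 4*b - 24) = (b + 4)/(b + 2)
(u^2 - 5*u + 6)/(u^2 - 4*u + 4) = (u - 3)/(u - 2)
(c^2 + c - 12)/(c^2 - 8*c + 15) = (c + 4)/(c - 5)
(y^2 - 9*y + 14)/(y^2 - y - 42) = (y - 2)/(y + 6)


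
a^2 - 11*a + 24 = (a - 8)*(a - 3)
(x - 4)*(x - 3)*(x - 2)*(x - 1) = x^4 - 10*x^3 + 35*x^2 - 50*x + 24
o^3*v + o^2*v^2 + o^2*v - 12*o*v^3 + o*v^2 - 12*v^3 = (o - 3*v)*(o + 4*v)*(o*v + v)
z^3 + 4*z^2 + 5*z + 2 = (z + 1)^2*(z + 2)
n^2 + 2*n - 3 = (n - 1)*(n + 3)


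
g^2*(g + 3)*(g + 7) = g^4 + 10*g^3 + 21*g^2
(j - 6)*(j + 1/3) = j^2 - 17*j/3 - 2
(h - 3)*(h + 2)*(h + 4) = h^3 + 3*h^2 - 10*h - 24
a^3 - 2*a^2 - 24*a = a*(a - 6)*(a + 4)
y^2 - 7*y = y*(y - 7)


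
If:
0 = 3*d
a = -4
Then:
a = -4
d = 0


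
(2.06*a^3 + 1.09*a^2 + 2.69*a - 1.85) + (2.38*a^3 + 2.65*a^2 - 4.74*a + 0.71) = 4.44*a^3 + 3.74*a^2 - 2.05*a - 1.14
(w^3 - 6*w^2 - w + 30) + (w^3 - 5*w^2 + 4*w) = 2*w^3 - 11*w^2 + 3*w + 30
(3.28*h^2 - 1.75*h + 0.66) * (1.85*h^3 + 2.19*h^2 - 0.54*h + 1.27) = 6.068*h^5 + 3.9457*h^4 - 4.3827*h^3 + 6.556*h^2 - 2.5789*h + 0.8382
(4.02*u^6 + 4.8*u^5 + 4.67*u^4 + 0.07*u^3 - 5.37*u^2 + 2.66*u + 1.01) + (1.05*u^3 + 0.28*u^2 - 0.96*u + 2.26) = 4.02*u^6 + 4.8*u^5 + 4.67*u^4 + 1.12*u^3 - 5.09*u^2 + 1.7*u + 3.27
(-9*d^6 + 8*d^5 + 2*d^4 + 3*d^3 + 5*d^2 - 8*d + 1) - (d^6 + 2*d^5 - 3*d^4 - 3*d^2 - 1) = -10*d^6 + 6*d^5 + 5*d^4 + 3*d^3 + 8*d^2 - 8*d + 2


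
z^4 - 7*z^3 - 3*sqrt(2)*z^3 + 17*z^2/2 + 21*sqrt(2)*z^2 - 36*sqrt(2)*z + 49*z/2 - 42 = (z - 4)*(z - 3)*(z - 7*sqrt(2)/2)*(z + sqrt(2)/2)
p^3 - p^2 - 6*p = p*(p - 3)*(p + 2)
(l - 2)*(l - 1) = l^2 - 3*l + 2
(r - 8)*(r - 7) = r^2 - 15*r + 56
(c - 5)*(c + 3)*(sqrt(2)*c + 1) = sqrt(2)*c^3 - 2*sqrt(2)*c^2 + c^2 - 15*sqrt(2)*c - 2*c - 15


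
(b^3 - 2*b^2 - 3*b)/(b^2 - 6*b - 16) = b*(-b^2 + 2*b + 3)/(-b^2 + 6*b + 16)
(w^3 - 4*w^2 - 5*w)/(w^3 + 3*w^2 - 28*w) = (w^2 - 4*w - 5)/(w^2 + 3*w - 28)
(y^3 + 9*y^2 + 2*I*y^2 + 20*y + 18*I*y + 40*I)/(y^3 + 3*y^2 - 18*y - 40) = (y^2 + 2*y*(2 + I) + 8*I)/(y^2 - 2*y - 8)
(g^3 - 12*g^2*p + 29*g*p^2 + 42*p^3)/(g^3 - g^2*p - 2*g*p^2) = (-g^2 + 13*g*p - 42*p^2)/(g*(-g + 2*p))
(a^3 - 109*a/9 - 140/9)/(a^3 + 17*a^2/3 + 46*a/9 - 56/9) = (3*a^2 - 7*a - 20)/(3*a^2 + 10*a - 8)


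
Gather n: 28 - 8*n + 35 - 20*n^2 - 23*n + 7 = -20*n^2 - 31*n + 70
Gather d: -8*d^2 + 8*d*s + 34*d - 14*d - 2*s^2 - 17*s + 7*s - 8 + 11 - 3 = -8*d^2 + d*(8*s + 20) - 2*s^2 - 10*s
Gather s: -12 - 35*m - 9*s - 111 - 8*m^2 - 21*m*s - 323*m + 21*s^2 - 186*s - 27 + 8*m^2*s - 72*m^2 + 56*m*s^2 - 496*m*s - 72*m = -80*m^2 - 430*m + s^2*(56*m + 21) + s*(8*m^2 - 517*m - 195) - 150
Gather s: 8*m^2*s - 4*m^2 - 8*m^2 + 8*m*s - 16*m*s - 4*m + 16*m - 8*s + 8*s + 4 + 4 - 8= -12*m^2 + 12*m + s*(8*m^2 - 8*m)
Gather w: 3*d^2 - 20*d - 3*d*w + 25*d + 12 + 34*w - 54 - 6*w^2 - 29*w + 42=3*d^2 + 5*d - 6*w^2 + w*(5 - 3*d)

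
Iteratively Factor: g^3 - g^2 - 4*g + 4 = (g - 1)*(g^2 - 4) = (g - 1)*(g + 2)*(g - 2)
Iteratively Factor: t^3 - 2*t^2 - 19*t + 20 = (t - 5)*(t^2 + 3*t - 4) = (t - 5)*(t + 4)*(t - 1)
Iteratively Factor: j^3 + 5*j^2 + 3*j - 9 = (j + 3)*(j^2 + 2*j - 3) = (j + 3)^2*(j - 1)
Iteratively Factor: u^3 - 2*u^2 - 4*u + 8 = (u + 2)*(u^2 - 4*u + 4) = (u - 2)*(u + 2)*(u - 2)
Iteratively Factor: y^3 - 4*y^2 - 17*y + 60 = (y - 5)*(y^2 + y - 12) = (y - 5)*(y + 4)*(y - 3)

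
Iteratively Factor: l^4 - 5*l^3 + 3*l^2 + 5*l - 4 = (l - 1)*(l^3 - 4*l^2 - l + 4) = (l - 4)*(l - 1)*(l^2 - 1) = (l - 4)*(l - 1)*(l + 1)*(l - 1)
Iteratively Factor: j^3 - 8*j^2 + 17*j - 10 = (j - 1)*(j^2 - 7*j + 10) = (j - 5)*(j - 1)*(j - 2)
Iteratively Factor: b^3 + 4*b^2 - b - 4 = (b + 4)*(b^2 - 1) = (b - 1)*(b + 4)*(b + 1)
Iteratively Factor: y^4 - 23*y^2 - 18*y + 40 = (y - 5)*(y^3 + 5*y^2 + 2*y - 8) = (y - 5)*(y + 4)*(y^2 + y - 2) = (y - 5)*(y - 1)*(y + 4)*(y + 2)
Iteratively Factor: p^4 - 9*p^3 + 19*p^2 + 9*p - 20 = (p - 5)*(p^3 - 4*p^2 - p + 4) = (p - 5)*(p - 1)*(p^2 - 3*p - 4) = (p - 5)*(p - 4)*(p - 1)*(p + 1)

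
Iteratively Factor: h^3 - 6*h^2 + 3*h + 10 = (h - 5)*(h^2 - h - 2) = (h - 5)*(h - 2)*(h + 1)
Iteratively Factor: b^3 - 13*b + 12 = (b - 3)*(b^2 + 3*b - 4) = (b - 3)*(b + 4)*(b - 1)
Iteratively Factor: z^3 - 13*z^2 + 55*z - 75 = (z - 5)*(z^2 - 8*z + 15) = (z - 5)^2*(z - 3)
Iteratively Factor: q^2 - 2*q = (q - 2)*(q)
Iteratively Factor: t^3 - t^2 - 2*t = (t - 2)*(t^2 + t) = t*(t - 2)*(t + 1)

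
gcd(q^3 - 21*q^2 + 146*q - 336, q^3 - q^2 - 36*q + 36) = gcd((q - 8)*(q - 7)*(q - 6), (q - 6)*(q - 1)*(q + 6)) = q - 6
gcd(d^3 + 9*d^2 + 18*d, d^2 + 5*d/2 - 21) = d + 6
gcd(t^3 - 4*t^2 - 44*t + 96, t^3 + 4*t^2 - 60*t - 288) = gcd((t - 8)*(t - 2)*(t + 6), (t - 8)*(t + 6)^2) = t^2 - 2*t - 48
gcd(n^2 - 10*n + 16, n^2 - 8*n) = n - 8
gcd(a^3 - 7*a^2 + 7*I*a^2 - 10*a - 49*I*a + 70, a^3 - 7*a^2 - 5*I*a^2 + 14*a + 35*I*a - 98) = a^2 + a*(-7 + 2*I) - 14*I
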